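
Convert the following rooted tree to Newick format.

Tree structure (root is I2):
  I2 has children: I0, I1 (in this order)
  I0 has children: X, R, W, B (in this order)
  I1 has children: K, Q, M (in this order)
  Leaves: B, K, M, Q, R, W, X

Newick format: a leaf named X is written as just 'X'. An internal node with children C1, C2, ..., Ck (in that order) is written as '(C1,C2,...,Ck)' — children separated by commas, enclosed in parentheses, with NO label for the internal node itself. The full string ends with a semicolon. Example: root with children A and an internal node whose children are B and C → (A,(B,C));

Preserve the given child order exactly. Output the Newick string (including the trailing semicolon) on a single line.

internal I2 with children ['I0', 'I1']
  internal I0 with children ['X', 'R', 'W', 'B']
    leaf 'X' → 'X'
    leaf 'R' → 'R'
    leaf 'W' → 'W'
    leaf 'B' → 'B'
  → '(X,R,W,B)'
  internal I1 with children ['K', 'Q', 'M']
    leaf 'K' → 'K'
    leaf 'Q' → 'Q'
    leaf 'M' → 'M'
  → '(K,Q,M)'
→ '((X,R,W,B),(K,Q,M))'
Final: ((X,R,W,B),(K,Q,M));

Answer: ((X,R,W,B),(K,Q,M));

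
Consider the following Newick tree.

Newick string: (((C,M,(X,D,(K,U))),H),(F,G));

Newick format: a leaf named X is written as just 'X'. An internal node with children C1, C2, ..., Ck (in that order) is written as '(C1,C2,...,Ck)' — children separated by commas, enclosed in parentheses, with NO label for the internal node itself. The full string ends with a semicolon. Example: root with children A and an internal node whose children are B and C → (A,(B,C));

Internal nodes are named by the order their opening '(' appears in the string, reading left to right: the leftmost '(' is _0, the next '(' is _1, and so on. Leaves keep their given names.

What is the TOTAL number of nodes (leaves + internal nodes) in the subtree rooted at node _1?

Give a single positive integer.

Answer: 11

Derivation:
Newick: (((C,M,(X,D,(K,U))),H),(F,G));
Locate _1: it is the '(' at position 1 (the 2nd '(' reading left to right).
Query: subtree rooted at _1
_1: subtree_size = 1 + 10
  _2: subtree_size = 1 + 8
    C: subtree_size = 1 + 0
    M: subtree_size = 1 + 0
    _3: subtree_size = 1 + 5
      X: subtree_size = 1 + 0
      D: subtree_size = 1 + 0
      _4: subtree_size = 1 + 2
        K: subtree_size = 1 + 0
        U: subtree_size = 1 + 0
  H: subtree_size = 1 + 0
Total subtree size of _1: 11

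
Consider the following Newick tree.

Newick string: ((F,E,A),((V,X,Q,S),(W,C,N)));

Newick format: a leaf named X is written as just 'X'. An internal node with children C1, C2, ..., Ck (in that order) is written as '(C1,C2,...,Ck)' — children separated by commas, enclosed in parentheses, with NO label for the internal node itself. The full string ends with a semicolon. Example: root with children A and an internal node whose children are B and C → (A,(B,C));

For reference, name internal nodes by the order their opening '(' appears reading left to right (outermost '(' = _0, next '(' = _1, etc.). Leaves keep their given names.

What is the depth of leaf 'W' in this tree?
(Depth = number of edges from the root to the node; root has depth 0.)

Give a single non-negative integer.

Answer: 3

Derivation:
Newick: ((F,E,A),((V,X,Q,S),(W,C,N)));
Naming internals by '(' encounter order: outermost '(' = _0, next = _1, ...
Query node: W
Path from root: _0 -> _2 -> _4 -> W
Depth of W: 3 (number of edges from root)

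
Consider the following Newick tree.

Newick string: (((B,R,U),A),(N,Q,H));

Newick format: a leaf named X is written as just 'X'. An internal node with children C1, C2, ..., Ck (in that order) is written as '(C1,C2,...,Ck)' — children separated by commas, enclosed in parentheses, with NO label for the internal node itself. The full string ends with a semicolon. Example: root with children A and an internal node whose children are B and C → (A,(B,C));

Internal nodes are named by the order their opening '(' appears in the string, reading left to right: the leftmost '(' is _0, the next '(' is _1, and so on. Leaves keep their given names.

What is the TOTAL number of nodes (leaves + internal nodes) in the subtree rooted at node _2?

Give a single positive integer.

Newick: (((B,R,U),A),(N,Q,H));
Locate _2: it is the '(' at position 2 (the 3rd '(' reading left to right).
Query: subtree rooted at _2
_2: subtree_size = 1 + 3
  B: subtree_size = 1 + 0
  R: subtree_size = 1 + 0
  U: subtree_size = 1 + 0
Total subtree size of _2: 4

Answer: 4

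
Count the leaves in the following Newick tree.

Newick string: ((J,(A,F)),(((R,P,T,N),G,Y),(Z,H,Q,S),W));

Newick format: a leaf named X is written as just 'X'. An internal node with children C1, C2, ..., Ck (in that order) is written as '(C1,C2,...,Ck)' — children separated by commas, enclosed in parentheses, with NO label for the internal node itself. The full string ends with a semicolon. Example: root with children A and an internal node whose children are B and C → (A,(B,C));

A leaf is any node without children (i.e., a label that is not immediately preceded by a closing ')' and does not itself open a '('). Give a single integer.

Newick: ((J,(A,F)),(((R,P,T,N),G,Y),(Z,H,Q,S),W));
Scan left-to-right; a leaf is any maximal label run not followed by '(':
  pos 2: leaf 'J' → count = 1
  pos 5: leaf 'A' → count = 2
  pos 7: leaf 'F' → count = 3
  pos 14: leaf 'R' → count = 4
  pos 16: leaf 'P' → count = 5
  pos 18: leaf 'T' → count = 6
  pos 20: leaf 'N' → count = 7
  pos 23: leaf 'G' → count = 8
  pos 25: leaf 'Y' → count = 9
  pos 29: leaf 'Z' → count = 10
  pos 31: leaf 'H' → count = 11
  pos 33: leaf 'Q' → count = 12
  pos 35: leaf 'S' → count = 13
  pos 38: leaf 'W' → count = 14
Total leaves: 14

Answer: 14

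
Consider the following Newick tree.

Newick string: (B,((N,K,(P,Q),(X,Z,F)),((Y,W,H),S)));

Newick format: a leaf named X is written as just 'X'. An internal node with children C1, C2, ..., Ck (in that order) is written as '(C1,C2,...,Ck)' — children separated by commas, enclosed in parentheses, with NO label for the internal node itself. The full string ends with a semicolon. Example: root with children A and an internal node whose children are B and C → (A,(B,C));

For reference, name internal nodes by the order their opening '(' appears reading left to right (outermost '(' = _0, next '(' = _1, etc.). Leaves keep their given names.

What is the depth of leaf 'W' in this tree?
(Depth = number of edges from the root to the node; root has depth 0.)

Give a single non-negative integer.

Newick: (B,((N,K,(P,Q),(X,Z,F)),((Y,W,H),S)));
Naming internals by '(' encounter order: outermost '(' = _0, next = _1, ...
Query node: W
Path from root: _0 -> _1 -> _5 -> _6 -> W
Depth of W: 4 (number of edges from root)

Answer: 4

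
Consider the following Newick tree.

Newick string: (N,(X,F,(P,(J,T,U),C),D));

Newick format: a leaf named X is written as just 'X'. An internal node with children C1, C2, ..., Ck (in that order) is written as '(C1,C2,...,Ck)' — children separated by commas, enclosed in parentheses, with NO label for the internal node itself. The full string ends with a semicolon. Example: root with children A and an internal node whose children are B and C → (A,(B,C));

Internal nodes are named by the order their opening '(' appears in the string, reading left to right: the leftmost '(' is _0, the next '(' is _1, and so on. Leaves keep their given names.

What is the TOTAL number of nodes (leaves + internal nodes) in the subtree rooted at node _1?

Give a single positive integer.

Newick: (N,(X,F,(P,(J,T,U),C),D));
Locate _1: it is the '(' at position 3 (the 2nd '(' reading left to right).
Query: subtree rooted at _1
_1: subtree_size = 1 + 10
  X: subtree_size = 1 + 0
  F: subtree_size = 1 + 0
  _2: subtree_size = 1 + 6
    P: subtree_size = 1 + 0
    _3: subtree_size = 1 + 3
      J: subtree_size = 1 + 0
      T: subtree_size = 1 + 0
      U: subtree_size = 1 + 0
    C: subtree_size = 1 + 0
  D: subtree_size = 1 + 0
Total subtree size of _1: 11

Answer: 11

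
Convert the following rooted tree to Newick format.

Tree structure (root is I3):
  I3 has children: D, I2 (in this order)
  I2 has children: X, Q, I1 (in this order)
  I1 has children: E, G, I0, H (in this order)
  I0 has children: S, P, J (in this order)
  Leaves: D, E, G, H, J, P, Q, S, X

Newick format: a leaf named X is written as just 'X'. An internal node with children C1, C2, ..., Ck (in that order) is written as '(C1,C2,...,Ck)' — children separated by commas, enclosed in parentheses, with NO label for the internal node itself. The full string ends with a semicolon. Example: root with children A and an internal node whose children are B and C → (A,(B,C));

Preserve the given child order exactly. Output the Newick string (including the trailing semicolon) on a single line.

Answer: (D,(X,Q,(E,G,(S,P,J),H)));

Derivation:
internal I3 with children ['D', 'I2']
  leaf 'D' → 'D'
  internal I2 with children ['X', 'Q', 'I1']
    leaf 'X' → 'X'
    leaf 'Q' → 'Q'
    internal I1 with children ['E', 'G', 'I0', 'H']
      leaf 'E' → 'E'
      leaf 'G' → 'G'
      internal I0 with children ['S', 'P', 'J']
        leaf 'S' → 'S'
        leaf 'P' → 'P'
        leaf 'J' → 'J'
      → '(S,P,J)'
      leaf 'H' → 'H'
    → '(E,G,(S,P,J),H)'
  → '(X,Q,(E,G,(S,P,J),H))'
→ '(D,(X,Q,(E,G,(S,P,J),H)))'
Final: (D,(X,Q,(E,G,(S,P,J),H)));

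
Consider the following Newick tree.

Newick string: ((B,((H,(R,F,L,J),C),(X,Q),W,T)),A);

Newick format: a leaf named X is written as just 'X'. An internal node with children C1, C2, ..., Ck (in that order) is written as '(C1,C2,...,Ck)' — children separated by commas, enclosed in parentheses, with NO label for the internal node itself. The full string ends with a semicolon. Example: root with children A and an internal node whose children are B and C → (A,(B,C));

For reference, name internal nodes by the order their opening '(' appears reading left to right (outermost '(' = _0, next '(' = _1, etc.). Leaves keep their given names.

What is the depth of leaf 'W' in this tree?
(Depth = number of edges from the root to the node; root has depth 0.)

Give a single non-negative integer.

Newick: ((B,((H,(R,F,L,J),C),(X,Q),W,T)),A);
Naming internals by '(' encounter order: outermost '(' = _0, next = _1, ...
Query node: W
Path from root: _0 -> _1 -> _2 -> W
Depth of W: 3 (number of edges from root)

Answer: 3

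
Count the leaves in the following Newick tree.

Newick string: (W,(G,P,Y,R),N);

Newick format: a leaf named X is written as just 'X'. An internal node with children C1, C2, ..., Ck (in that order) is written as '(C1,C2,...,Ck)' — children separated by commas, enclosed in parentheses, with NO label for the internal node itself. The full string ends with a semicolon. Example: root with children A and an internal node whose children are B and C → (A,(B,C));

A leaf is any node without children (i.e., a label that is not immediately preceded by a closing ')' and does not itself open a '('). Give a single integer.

Answer: 6

Derivation:
Newick: (W,(G,P,Y,R),N);
Scan left-to-right; a leaf is any maximal label run not followed by '(':
  pos 1: leaf 'W' → count = 1
  pos 4: leaf 'G' → count = 2
  pos 6: leaf 'P' → count = 3
  pos 8: leaf 'Y' → count = 4
  pos 10: leaf 'R' → count = 5
  pos 13: leaf 'N' → count = 6
Total leaves: 6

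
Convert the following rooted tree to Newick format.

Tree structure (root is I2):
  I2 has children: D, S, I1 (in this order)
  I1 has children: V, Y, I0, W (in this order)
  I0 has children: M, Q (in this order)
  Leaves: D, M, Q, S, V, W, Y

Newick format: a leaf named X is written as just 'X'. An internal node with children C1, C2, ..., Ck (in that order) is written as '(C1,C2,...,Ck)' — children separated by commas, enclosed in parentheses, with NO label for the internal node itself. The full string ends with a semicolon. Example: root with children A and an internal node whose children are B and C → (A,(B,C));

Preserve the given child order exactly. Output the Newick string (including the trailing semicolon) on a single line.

internal I2 with children ['D', 'S', 'I1']
  leaf 'D' → 'D'
  leaf 'S' → 'S'
  internal I1 with children ['V', 'Y', 'I0', 'W']
    leaf 'V' → 'V'
    leaf 'Y' → 'Y'
    internal I0 with children ['M', 'Q']
      leaf 'M' → 'M'
      leaf 'Q' → 'Q'
    → '(M,Q)'
    leaf 'W' → 'W'
  → '(V,Y,(M,Q),W)'
→ '(D,S,(V,Y,(M,Q),W))'
Final: (D,S,(V,Y,(M,Q),W));

Answer: (D,S,(V,Y,(M,Q),W));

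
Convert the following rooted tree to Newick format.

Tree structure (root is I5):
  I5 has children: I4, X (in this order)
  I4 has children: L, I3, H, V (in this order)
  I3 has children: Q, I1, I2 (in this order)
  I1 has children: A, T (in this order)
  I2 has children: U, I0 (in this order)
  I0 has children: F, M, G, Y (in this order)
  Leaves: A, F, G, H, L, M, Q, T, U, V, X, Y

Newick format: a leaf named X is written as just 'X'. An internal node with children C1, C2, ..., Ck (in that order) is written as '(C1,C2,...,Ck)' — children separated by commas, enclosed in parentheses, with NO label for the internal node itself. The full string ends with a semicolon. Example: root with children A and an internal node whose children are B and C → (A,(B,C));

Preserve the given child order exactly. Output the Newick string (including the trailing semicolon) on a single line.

internal I5 with children ['I4', 'X']
  internal I4 with children ['L', 'I3', 'H', 'V']
    leaf 'L' → 'L'
    internal I3 with children ['Q', 'I1', 'I2']
      leaf 'Q' → 'Q'
      internal I1 with children ['A', 'T']
        leaf 'A' → 'A'
        leaf 'T' → 'T'
      → '(A,T)'
      internal I2 with children ['U', 'I0']
        leaf 'U' → 'U'
        internal I0 with children ['F', 'M', 'G', 'Y']
          leaf 'F' → 'F'
          leaf 'M' → 'M'
          leaf 'G' → 'G'
          leaf 'Y' → 'Y'
        → '(F,M,G,Y)'
      → '(U,(F,M,G,Y))'
    → '(Q,(A,T),(U,(F,M,G,Y)))'
    leaf 'H' → 'H'
    leaf 'V' → 'V'
  → '(L,(Q,(A,T),(U,(F,M,G,Y))),H,V)'
  leaf 'X' → 'X'
→ '((L,(Q,(A,T),(U,(F,M,G,Y))),H,V),X)'
Final: ((L,(Q,(A,T),(U,(F,M,G,Y))),H,V),X);

Answer: ((L,(Q,(A,T),(U,(F,M,G,Y))),H,V),X);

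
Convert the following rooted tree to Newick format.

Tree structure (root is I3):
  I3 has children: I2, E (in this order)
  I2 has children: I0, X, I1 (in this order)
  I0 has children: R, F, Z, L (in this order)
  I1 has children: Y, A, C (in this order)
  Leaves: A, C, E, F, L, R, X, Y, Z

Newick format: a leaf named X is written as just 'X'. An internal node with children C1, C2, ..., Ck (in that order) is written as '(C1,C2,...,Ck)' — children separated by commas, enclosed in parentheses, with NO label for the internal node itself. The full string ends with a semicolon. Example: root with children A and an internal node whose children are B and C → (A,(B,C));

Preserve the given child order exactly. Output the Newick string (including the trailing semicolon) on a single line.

internal I3 with children ['I2', 'E']
  internal I2 with children ['I0', 'X', 'I1']
    internal I0 with children ['R', 'F', 'Z', 'L']
      leaf 'R' → 'R'
      leaf 'F' → 'F'
      leaf 'Z' → 'Z'
      leaf 'L' → 'L'
    → '(R,F,Z,L)'
    leaf 'X' → 'X'
    internal I1 with children ['Y', 'A', 'C']
      leaf 'Y' → 'Y'
      leaf 'A' → 'A'
      leaf 'C' → 'C'
    → '(Y,A,C)'
  → '((R,F,Z,L),X,(Y,A,C))'
  leaf 'E' → 'E'
→ '(((R,F,Z,L),X,(Y,A,C)),E)'
Final: (((R,F,Z,L),X,(Y,A,C)),E);

Answer: (((R,F,Z,L),X,(Y,A,C)),E);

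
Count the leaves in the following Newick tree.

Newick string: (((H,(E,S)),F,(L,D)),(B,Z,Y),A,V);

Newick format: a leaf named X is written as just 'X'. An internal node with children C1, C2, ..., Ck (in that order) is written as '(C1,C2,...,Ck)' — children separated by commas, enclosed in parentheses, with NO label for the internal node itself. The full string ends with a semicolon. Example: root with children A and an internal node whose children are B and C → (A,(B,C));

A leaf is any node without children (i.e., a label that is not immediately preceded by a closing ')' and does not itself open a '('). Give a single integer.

Answer: 11

Derivation:
Newick: (((H,(E,S)),F,(L,D)),(B,Z,Y),A,V);
Scan left-to-right; a leaf is any maximal label run not followed by '(':
  pos 3: leaf 'H' → count = 1
  pos 6: leaf 'E' → count = 2
  pos 8: leaf 'S' → count = 3
  pos 12: leaf 'F' → count = 4
  pos 15: leaf 'L' → count = 5
  pos 17: leaf 'D' → count = 6
  pos 22: leaf 'B' → count = 7
  pos 24: leaf 'Z' → count = 8
  pos 26: leaf 'Y' → count = 9
  pos 29: leaf 'A' → count = 10
  pos 31: leaf 'V' → count = 11
Total leaves: 11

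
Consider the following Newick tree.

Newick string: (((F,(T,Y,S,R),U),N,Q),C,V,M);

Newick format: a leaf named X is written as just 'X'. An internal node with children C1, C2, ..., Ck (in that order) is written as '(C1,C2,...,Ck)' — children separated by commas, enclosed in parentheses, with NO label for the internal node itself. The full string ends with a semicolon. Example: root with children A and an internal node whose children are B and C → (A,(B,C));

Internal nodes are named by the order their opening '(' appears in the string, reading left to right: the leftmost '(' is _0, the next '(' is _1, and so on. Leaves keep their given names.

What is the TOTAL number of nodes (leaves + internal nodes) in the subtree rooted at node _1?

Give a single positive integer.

Newick: (((F,(T,Y,S,R),U),N,Q),C,V,M);
Locate _1: it is the '(' at position 1 (the 2nd '(' reading left to right).
Query: subtree rooted at _1
_1: subtree_size = 1 + 10
  _2: subtree_size = 1 + 7
    F: subtree_size = 1 + 0
    _3: subtree_size = 1 + 4
      T: subtree_size = 1 + 0
      Y: subtree_size = 1 + 0
      S: subtree_size = 1 + 0
      R: subtree_size = 1 + 0
    U: subtree_size = 1 + 0
  N: subtree_size = 1 + 0
  Q: subtree_size = 1 + 0
Total subtree size of _1: 11

Answer: 11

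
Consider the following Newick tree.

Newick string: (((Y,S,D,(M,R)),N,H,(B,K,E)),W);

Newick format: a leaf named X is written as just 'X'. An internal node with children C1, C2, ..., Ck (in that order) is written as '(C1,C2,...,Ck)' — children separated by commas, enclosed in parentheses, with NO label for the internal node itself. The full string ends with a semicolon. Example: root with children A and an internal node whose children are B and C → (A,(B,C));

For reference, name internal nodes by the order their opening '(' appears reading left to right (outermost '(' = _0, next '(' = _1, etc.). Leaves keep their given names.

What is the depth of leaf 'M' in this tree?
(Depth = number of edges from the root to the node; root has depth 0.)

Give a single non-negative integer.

Newick: (((Y,S,D,(M,R)),N,H,(B,K,E)),W);
Naming internals by '(' encounter order: outermost '(' = _0, next = _1, ...
Query node: M
Path from root: _0 -> _1 -> _2 -> _3 -> M
Depth of M: 4 (number of edges from root)

Answer: 4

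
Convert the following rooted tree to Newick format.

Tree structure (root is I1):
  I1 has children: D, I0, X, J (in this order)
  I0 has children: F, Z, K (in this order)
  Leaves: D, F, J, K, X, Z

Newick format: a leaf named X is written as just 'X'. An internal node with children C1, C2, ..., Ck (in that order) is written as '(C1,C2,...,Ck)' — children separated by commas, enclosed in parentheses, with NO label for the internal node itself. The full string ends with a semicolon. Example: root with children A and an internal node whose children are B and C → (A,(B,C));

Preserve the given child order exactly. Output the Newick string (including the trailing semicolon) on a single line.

Answer: (D,(F,Z,K),X,J);

Derivation:
internal I1 with children ['D', 'I0', 'X', 'J']
  leaf 'D' → 'D'
  internal I0 with children ['F', 'Z', 'K']
    leaf 'F' → 'F'
    leaf 'Z' → 'Z'
    leaf 'K' → 'K'
  → '(F,Z,K)'
  leaf 'X' → 'X'
  leaf 'J' → 'J'
→ '(D,(F,Z,K),X,J)'
Final: (D,(F,Z,K),X,J);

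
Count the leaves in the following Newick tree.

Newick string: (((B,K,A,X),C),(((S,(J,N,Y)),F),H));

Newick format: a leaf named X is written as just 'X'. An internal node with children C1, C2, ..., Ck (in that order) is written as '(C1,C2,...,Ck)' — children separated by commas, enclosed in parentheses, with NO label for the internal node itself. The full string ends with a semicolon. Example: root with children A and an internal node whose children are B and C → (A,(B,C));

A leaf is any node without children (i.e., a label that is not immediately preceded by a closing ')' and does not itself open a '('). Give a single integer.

Answer: 11

Derivation:
Newick: (((B,K,A,X),C),(((S,(J,N,Y)),F),H));
Scan left-to-right; a leaf is any maximal label run not followed by '(':
  pos 3: leaf 'B' → count = 1
  pos 5: leaf 'K' → count = 2
  pos 7: leaf 'A' → count = 3
  pos 9: leaf 'X' → count = 4
  pos 12: leaf 'C' → count = 5
  pos 18: leaf 'S' → count = 6
  pos 21: leaf 'J' → count = 7
  pos 23: leaf 'N' → count = 8
  pos 25: leaf 'Y' → count = 9
  pos 29: leaf 'F' → count = 10
  pos 32: leaf 'H' → count = 11
Total leaves: 11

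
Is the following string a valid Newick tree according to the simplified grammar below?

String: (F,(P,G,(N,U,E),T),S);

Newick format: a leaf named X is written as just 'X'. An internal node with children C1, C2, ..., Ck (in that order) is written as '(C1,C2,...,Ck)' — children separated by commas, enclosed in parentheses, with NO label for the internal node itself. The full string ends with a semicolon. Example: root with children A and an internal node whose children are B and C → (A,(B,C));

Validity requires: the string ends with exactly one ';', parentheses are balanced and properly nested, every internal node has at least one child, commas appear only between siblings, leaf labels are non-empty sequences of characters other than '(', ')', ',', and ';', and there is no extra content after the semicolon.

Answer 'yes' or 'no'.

Input: (F,(P,G,(N,U,E),T),S);
Paren balance: 3 '(' vs 3 ')' OK
Ends with single ';': True
Full parse: OK
Valid: True

Answer: yes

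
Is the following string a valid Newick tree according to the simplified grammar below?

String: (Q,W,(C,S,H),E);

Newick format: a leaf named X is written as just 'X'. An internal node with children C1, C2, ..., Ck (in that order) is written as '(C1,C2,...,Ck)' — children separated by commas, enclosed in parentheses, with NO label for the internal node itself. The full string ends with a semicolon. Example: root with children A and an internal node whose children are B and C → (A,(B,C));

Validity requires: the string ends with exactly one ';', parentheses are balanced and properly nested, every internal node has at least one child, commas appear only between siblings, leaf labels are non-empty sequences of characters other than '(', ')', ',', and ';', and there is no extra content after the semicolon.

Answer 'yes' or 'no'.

Input: (Q,W,(C,S,H),E);
Paren balance: 2 '(' vs 2 ')' OK
Ends with single ';': True
Full parse: OK
Valid: True

Answer: yes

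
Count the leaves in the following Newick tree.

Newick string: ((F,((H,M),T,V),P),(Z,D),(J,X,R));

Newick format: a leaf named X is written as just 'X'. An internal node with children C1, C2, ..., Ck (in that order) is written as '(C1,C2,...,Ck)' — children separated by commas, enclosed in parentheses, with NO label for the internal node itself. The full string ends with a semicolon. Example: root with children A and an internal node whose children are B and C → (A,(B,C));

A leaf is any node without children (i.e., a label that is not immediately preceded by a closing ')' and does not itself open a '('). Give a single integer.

Newick: ((F,((H,M),T,V),P),(Z,D),(J,X,R));
Scan left-to-right; a leaf is any maximal label run not followed by '(':
  pos 2: leaf 'F' → count = 1
  pos 6: leaf 'H' → count = 2
  pos 8: leaf 'M' → count = 3
  pos 11: leaf 'T' → count = 4
  pos 13: leaf 'V' → count = 5
  pos 16: leaf 'P' → count = 6
  pos 20: leaf 'Z' → count = 7
  pos 22: leaf 'D' → count = 8
  pos 26: leaf 'J' → count = 9
  pos 28: leaf 'X' → count = 10
  pos 30: leaf 'R' → count = 11
Total leaves: 11

Answer: 11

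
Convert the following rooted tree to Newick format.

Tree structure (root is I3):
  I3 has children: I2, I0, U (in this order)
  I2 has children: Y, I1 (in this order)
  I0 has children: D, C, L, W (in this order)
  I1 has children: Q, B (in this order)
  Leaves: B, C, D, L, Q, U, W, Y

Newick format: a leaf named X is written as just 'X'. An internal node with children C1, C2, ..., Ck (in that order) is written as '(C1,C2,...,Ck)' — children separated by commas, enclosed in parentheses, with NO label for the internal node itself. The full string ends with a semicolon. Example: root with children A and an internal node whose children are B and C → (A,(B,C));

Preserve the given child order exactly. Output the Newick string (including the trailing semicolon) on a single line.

internal I3 with children ['I2', 'I0', 'U']
  internal I2 with children ['Y', 'I1']
    leaf 'Y' → 'Y'
    internal I1 with children ['Q', 'B']
      leaf 'Q' → 'Q'
      leaf 'B' → 'B'
    → '(Q,B)'
  → '(Y,(Q,B))'
  internal I0 with children ['D', 'C', 'L', 'W']
    leaf 'D' → 'D'
    leaf 'C' → 'C'
    leaf 'L' → 'L'
    leaf 'W' → 'W'
  → '(D,C,L,W)'
  leaf 'U' → 'U'
→ '((Y,(Q,B)),(D,C,L,W),U)'
Final: ((Y,(Q,B)),(D,C,L,W),U);

Answer: ((Y,(Q,B)),(D,C,L,W),U);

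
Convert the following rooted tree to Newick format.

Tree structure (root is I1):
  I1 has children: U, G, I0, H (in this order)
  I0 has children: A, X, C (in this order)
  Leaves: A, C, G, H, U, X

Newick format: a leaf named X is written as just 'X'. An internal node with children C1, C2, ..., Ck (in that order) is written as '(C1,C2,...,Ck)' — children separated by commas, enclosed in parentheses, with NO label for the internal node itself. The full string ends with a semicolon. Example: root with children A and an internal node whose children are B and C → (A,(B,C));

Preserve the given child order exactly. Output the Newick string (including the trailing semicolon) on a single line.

Answer: (U,G,(A,X,C),H);

Derivation:
internal I1 with children ['U', 'G', 'I0', 'H']
  leaf 'U' → 'U'
  leaf 'G' → 'G'
  internal I0 with children ['A', 'X', 'C']
    leaf 'A' → 'A'
    leaf 'X' → 'X'
    leaf 'C' → 'C'
  → '(A,X,C)'
  leaf 'H' → 'H'
→ '(U,G,(A,X,C),H)'
Final: (U,G,(A,X,C),H);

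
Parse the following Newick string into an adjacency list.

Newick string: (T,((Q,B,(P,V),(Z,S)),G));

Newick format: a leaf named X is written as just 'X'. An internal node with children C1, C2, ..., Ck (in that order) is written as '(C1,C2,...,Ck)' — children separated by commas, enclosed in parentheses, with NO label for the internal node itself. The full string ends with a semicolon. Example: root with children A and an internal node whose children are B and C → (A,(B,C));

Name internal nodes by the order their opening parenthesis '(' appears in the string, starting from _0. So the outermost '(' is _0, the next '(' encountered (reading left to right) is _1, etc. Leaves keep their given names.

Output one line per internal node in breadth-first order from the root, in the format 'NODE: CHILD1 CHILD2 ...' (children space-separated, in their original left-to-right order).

Input: (T,((Q,B,(P,V),(Z,S)),G));
Scanning left-to-right, naming '(' by encounter order:
  pos 0: '(' -> open internal node _0 (depth 1)
  pos 3: '(' -> open internal node _1 (depth 2)
  pos 4: '(' -> open internal node _2 (depth 3)
  pos 9: '(' -> open internal node _3 (depth 4)
  pos 13: ')' -> close internal node _3 (now at depth 3)
  pos 15: '(' -> open internal node _4 (depth 4)
  pos 19: ')' -> close internal node _4 (now at depth 3)
  pos 20: ')' -> close internal node _2 (now at depth 2)
  pos 23: ')' -> close internal node _1 (now at depth 1)
  pos 24: ')' -> close internal node _0 (now at depth 0)
Total internal nodes: 5
BFS adjacency from root:
  _0: T _1
  _1: _2 G
  _2: Q B _3 _4
  _3: P V
  _4: Z S

Answer: _0: T _1
_1: _2 G
_2: Q B _3 _4
_3: P V
_4: Z S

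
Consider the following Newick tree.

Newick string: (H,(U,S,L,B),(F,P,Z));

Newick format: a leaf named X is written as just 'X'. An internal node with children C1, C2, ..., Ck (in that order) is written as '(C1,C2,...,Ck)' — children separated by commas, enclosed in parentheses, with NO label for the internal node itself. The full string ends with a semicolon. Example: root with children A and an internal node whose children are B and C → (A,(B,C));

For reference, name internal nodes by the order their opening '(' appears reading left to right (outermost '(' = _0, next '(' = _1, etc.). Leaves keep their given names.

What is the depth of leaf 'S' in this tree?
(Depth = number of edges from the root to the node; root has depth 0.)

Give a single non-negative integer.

Answer: 2

Derivation:
Newick: (H,(U,S,L,B),(F,P,Z));
Naming internals by '(' encounter order: outermost '(' = _0, next = _1, ...
Query node: S
Path from root: _0 -> _1 -> S
Depth of S: 2 (number of edges from root)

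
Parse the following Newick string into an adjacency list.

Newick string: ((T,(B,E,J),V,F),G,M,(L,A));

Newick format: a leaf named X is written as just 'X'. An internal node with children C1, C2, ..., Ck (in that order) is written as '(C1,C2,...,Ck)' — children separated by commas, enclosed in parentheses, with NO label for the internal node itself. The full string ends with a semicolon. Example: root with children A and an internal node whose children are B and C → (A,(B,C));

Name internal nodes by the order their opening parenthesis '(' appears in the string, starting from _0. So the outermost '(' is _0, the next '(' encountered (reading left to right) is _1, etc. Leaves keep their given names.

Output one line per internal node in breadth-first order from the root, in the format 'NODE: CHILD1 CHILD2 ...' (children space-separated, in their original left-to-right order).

Answer: _0: _1 G M _3
_1: T _2 V F
_3: L A
_2: B E J

Derivation:
Input: ((T,(B,E,J),V,F),G,M,(L,A));
Scanning left-to-right, naming '(' by encounter order:
  pos 0: '(' -> open internal node _0 (depth 1)
  pos 1: '(' -> open internal node _1 (depth 2)
  pos 4: '(' -> open internal node _2 (depth 3)
  pos 10: ')' -> close internal node _2 (now at depth 2)
  pos 15: ')' -> close internal node _1 (now at depth 1)
  pos 21: '(' -> open internal node _3 (depth 2)
  pos 25: ')' -> close internal node _3 (now at depth 1)
  pos 26: ')' -> close internal node _0 (now at depth 0)
Total internal nodes: 4
BFS adjacency from root:
  _0: _1 G M _3
  _1: T _2 V F
  _3: L A
  _2: B E J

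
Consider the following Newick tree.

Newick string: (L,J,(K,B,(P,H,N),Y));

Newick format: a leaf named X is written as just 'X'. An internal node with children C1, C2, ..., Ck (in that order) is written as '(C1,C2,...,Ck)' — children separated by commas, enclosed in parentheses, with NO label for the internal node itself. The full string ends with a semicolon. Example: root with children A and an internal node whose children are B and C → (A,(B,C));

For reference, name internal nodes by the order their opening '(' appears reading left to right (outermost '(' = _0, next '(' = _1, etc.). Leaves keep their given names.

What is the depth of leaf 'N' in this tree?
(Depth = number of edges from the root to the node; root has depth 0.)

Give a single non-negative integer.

Newick: (L,J,(K,B,(P,H,N),Y));
Naming internals by '(' encounter order: outermost '(' = _0, next = _1, ...
Query node: N
Path from root: _0 -> _1 -> _2 -> N
Depth of N: 3 (number of edges from root)

Answer: 3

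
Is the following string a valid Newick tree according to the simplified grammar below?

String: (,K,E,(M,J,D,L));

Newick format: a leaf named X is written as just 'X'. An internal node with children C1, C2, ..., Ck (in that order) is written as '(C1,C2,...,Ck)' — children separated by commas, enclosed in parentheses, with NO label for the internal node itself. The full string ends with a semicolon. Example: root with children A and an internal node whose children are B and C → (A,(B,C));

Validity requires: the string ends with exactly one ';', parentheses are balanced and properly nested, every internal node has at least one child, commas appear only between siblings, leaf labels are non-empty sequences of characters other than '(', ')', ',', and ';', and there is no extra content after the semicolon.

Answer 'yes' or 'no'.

Input: (,K,E,(M,J,D,L));
Paren balance: 2 '(' vs 2 ')' OK
Ends with single ';': True
Full parse: FAILS (empty leaf label at pos 1)
Valid: False

Answer: no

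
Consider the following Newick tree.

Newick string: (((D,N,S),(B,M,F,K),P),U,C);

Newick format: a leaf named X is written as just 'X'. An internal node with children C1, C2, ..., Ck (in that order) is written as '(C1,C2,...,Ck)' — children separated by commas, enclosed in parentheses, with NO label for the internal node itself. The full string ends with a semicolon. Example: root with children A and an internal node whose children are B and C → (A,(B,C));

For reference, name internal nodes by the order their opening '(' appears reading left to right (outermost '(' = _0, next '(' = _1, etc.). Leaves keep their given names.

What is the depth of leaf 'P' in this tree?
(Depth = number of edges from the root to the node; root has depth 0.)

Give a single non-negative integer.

Answer: 2

Derivation:
Newick: (((D,N,S),(B,M,F,K),P),U,C);
Naming internals by '(' encounter order: outermost '(' = _0, next = _1, ...
Query node: P
Path from root: _0 -> _1 -> P
Depth of P: 2 (number of edges from root)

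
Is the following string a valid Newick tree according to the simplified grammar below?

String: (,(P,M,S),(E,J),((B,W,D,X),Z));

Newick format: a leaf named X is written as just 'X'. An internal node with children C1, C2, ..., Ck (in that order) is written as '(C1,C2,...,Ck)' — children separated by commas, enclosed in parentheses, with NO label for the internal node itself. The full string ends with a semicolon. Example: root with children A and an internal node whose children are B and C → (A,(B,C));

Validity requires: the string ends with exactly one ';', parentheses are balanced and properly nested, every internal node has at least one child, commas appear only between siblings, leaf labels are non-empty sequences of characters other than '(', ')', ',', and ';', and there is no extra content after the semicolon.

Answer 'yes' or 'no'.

Input: (,(P,M,S),(E,J),((B,W,D,X),Z));
Paren balance: 5 '(' vs 5 ')' OK
Ends with single ';': True
Full parse: FAILS (empty leaf label at pos 1)
Valid: False

Answer: no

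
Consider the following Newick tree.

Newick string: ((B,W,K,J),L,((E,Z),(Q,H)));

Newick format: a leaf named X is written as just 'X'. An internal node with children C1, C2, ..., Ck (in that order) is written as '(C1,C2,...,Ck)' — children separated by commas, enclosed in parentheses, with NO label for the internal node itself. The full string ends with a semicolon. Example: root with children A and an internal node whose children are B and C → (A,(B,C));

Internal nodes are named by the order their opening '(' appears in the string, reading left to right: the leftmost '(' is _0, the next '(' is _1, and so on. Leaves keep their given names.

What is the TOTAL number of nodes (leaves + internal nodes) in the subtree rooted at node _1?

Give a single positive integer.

Newick: ((B,W,K,J),L,((E,Z),(Q,H)));
Locate _1: it is the '(' at position 1 (the 2nd '(' reading left to right).
Query: subtree rooted at _1
_1: subtree_size = 1 + 4
  B: subtree_size = 1 + 0
  W: subtree_size = 1 + 0
  K: subtree_size = 1 + 0
  J: subtree_size = 1 + 0
Total subtree size of _1: 5

Answer: 5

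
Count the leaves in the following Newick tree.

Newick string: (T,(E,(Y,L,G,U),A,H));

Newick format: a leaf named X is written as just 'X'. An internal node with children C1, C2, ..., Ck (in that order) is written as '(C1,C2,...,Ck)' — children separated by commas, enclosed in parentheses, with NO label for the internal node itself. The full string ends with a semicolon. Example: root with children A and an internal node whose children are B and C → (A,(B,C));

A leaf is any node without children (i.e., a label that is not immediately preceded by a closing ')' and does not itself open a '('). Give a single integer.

Newick: (T,(E,(Y,L,G,U),A,H));
Scan left-to-right; a leaf is any maximal label run not followed by '(':
  pos 1: leaf 'T' → count = 1
  pos 4: leaf 'E' → count = 2
  pos 7: leaf 'Y' → count = 3
  pos 9: leaf 'L' → count = 4
  pos 11: leaf 'G' → count = 5
  pos 13: leaf 'U' → count = 6
  pos 16: leaf 'A' → count = 7
  pos 18: leaf 'H' → count = 8
Total leaves: 8

Answer: 8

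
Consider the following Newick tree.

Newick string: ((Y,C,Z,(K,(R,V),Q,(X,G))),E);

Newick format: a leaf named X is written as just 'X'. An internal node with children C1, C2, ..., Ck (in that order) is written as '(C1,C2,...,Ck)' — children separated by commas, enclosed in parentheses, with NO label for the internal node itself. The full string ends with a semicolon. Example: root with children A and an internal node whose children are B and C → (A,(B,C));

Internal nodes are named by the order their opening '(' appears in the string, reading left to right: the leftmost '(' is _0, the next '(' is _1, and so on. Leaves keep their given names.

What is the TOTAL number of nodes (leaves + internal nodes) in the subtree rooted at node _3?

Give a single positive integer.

Newick: ((Y,C,Z,(K,(R,V),Q,(X,G))),E);
Locate _3: it is the '(' at position 11 (the 4th '(' reading left to right).
Query: subtree rooted at _3
_3: subtree_size = 1 + 2
  R: subtree_size = 1 + 0
  V: subtree_size = 1 + 0
Total subtree size of _3: 3

Answer: 3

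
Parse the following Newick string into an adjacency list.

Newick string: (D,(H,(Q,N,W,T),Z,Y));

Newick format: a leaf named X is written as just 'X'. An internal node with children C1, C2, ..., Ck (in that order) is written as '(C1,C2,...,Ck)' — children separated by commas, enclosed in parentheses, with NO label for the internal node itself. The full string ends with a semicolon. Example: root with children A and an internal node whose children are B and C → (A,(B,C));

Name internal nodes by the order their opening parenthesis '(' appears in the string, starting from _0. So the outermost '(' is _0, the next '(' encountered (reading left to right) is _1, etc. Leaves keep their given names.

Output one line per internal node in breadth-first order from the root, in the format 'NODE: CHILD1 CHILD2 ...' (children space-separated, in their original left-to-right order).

Answer: _0: D _1
_1: H _2 Z Y
_2: Q N W T

Derivation:
Input: (D,(H,(Q,N,W,T),Z,Y));
Scanning left-to-right, naming '(' by encounter order:
  pos 0: '(' -> open internal node _0 (depth 1)
  pos 3: '(' -> open internal node _1 (depth 2)
  pos 6: '(' -> open internal node _2 (depth 3)
  pos 14: ')' -> close internal node _2 (now at depth 2)
  pos 19: ')' -> close internal node _1 (now at depth 1)
  pos 20: ')' -> close internal node _0 (now at depth 0)
Total internal nodes: 3
BFS adjacency from root:
  _0: D _1
  _1: H _2 Z Y
  _2: Q N W T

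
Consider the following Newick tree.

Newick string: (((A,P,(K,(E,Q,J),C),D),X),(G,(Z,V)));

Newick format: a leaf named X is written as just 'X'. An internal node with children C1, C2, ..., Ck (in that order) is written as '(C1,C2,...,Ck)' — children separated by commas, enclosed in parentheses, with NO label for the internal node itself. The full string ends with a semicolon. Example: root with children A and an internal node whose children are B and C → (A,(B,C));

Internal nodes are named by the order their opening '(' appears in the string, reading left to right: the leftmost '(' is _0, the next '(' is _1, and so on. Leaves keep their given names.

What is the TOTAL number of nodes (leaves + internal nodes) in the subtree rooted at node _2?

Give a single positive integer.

Newick: (((A,P,(K,(E,Q,J),C),D),X),(G,(Z,V)));
Locate _2: it is the '(' at position 2 (the 3rd '(' reading left to right).
Query: subtree rooted at _2
_2: subtree_size = 1 + 10
  A: subtree_size = 1 + 0
  P: subtree_size = 1 + 0
  _3: subtree_size = 1 + 6
    K: subtree_size = 1 + 0
    _4: subtree_size = 1 + 3
      E: subtree_size = 1 + 0
      Q: subtree_size = 1 + 0
      J: subtree_size = 1 + 0
    C: subtree_size = 1 + 0
  D: subtree_size = 1 + 0
Total subtree size of _2: 11

Answer: 11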